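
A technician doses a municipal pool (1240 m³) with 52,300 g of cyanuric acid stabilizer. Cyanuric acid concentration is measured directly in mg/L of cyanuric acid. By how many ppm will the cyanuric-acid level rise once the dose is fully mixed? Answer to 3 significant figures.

Volume: 1240 m³ = 1,240,000 L.
Rise: 52,300 g / 1,240,000 L × 1000 = 42.18 mg/L.

42.2 ppm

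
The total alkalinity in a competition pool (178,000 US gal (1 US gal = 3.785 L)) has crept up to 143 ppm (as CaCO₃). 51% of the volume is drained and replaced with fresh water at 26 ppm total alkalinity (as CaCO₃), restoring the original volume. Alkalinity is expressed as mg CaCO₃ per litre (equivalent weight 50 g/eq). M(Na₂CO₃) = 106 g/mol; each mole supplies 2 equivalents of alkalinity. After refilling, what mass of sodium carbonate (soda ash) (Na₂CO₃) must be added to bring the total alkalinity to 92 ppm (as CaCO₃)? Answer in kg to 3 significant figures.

Volume: 178,000 US gal × 3.785 L/gal = 673,730 L.
After draining 51% and refilling: 143 × 0.49 + 26 × 0.51 = 83.33 ppm.
Deficit to target: 92 − 83.33 = 8.67 mg/L.
As CaCO₃: 8.67 mg/L × 673,730 L = 5841 g; ÷ 50 g/eq ÷ 2 = 58.41 mol Na₂CO₃.
Mass: 58.41 × 106 = 6192 g.

6.19 kg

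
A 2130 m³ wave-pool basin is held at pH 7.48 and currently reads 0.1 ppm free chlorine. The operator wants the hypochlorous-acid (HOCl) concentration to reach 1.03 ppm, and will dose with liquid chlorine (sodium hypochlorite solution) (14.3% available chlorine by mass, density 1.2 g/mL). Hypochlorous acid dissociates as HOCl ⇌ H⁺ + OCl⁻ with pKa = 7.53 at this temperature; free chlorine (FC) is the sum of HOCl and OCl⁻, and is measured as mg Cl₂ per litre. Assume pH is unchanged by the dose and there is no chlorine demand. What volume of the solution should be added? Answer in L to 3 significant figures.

Volume: 2130 m³ = 2,130,000 L.
[OCl⁻]/[HOCl] = 10^(pH − pKa) = 10^(7.48 − 7.53) = 0.8913; fraction as HOCl = 1/(1 + 0.8913) = 0.5288.
Free chlorine required for 1.03 ppm HOCl: 1.03 / 0.5288 = 1.948 ppm.
FC to add: 1.948 − 0.1 = 1.848 mg/L as Cl₂.
Cl₂ equivalent: 1.848 mg/L × 2,130,000 L = 3936 g.
Product at 14.3% available Cl: 3936 / 0.143 = 27,530 g.
Volume: 27,530 g ÷ 1.2 g/mL = 22,940 mL.

22.9 L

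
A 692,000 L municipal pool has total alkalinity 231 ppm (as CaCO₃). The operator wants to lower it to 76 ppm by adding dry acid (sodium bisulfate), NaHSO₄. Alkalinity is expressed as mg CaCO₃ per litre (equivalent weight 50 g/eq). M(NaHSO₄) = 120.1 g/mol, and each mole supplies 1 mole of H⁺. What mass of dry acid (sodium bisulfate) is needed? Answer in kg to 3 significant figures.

Alkalinity to neutralize: (231 − 76) = 155 mg/L as CaCO₃ × 692,000 L = 107,300 g as CaCO₃.
Equivalents of H⁺ required: 107,300 ÷ 50 g/eq = 2145 eq = 2145 mol NaHSO₄.
Mass of NaHSO₄: 2145 × 120.1 = 257,600 g.

258 kg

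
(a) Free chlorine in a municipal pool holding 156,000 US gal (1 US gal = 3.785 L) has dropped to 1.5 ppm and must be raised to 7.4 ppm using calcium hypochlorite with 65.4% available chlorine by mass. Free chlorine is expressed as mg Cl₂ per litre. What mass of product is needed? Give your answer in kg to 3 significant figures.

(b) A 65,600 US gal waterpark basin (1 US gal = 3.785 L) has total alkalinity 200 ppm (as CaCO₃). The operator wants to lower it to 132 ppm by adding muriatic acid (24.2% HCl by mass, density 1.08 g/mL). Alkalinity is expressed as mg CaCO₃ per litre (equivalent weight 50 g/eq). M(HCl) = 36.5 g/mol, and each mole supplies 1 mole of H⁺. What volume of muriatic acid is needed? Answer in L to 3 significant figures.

(a) Volume: 156,000 US gal × 3.785 L/gal = 590,460 L.
(a) Chlorine deficit: 7.4 − 1.5 = 5.9 ppm = 5.9 mg/L as Cl₂.
(a) Cl₂ equivalent needed: 5.9 mg/L × 590,460 L = 3,484,000 mg = 3484 g.
(a) Product at 65.4% available chlorine: 3484 / 0.654 = 5327 g.

(b) Volume: 65,600 US gal × 3.785 L/gal = 248,296 L.
(b) Alkalinity to neutralize: (200 − 132) = 68 mg/L as CaCO₃ × 248,296 L = 16,880 g as CaCO₃.
(b) Equivalents of H⁺ required: 16,880 ÷ 50 g/eq = 337.7 eq = 337.7 mol HCl.
(b) Mass of HCl: 337.7 × 36.5 = 12,330 g.
(b) Mass of 24.2% solution: 12,330 / 0.242 = 50,930 g.
(b) Volume: 50,930 g ÷ 1.08 g/mL = 47,160 mL.

(a) 5.33 kg; (b) 47.2 L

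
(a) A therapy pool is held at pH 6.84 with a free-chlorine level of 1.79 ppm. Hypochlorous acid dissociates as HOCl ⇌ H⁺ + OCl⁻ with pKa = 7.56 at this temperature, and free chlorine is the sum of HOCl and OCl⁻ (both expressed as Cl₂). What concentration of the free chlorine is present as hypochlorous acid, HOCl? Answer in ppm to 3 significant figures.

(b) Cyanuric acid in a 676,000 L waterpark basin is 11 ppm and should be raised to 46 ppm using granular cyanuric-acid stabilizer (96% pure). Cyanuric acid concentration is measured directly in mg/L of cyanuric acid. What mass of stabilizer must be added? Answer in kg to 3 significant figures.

(a) [OCl⁻]/[HOCl] = 10^(pH − pKa) = 10^(6.84 − 7.56) = 10^-0.72 = 0.1905.
(a) Fraction as HOCl = 1 / (1 + 0.1905) = 0.84.
(a) HOCl = 0.84 × 1.79 ppm = 1.504 ppm.

(b) CYA to add: (46 − 11) = 35 mg/L × 676,000 L = 23,660 g cyanuric acid.
(b) At 96% purity: 23,660 / 0.96 = 24,650 g product.

(a) 1.50 ppm; (b) 24.6 kg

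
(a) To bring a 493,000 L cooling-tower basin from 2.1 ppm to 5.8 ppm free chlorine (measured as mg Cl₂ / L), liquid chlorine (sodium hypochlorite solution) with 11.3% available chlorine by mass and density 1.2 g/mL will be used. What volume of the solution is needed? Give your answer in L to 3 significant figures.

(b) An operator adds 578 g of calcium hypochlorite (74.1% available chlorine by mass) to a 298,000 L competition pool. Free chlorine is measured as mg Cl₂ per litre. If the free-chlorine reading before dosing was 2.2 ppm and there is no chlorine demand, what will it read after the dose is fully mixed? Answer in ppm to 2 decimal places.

(a) Chlorine deficit: 5.8 − 2.1 = 3.7 ppm = 3.7 mg/L as Cl₂.
(a) Cl₂ equivalent needed: 3.7 mg/L × 493,000 L = 1,824,000 mg = 1824 g.
(a) Product at 11.3% available chlorine: 1824 / 0.113 = 16,140 g.
(a) Volume at density 1.2 g/mL: 16,140 g ÷ 1.2 g/mL = 13,450 mL.

(b) Available chlorine delivered: 578 g × 0.741 = 428.3 g as Cl₂.
(b) Concentration rise: 428.3 g / 298,000 L = 1.437 mg/L = 1.44 ppm.
(b) Final FC: 2.2 + 1.44 = 3.64 ppm.

(a) 13.5 L; (b) 3.64 ppm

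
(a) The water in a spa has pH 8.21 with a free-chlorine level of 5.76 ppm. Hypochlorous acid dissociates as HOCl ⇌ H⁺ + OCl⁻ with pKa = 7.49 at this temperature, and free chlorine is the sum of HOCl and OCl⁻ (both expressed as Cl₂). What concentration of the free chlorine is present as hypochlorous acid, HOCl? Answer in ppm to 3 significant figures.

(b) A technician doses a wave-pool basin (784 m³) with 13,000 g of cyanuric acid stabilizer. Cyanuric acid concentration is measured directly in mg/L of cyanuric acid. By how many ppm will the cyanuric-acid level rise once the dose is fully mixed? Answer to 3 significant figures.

(a) [OCl⁻]/[HOCl] = 10^(pH − pKa) = 10^(8.21 − 7.49) = 10^0.72 = 5.248.
(a) Fraction as HOCl = 1 / (1 + 5.248) = 0.16.
(a) HOCl = 0.16 × 5.76 ppm = 0.9219 ppm.

(b) Volume: 784 m³ = 784,000 L.
(b) Rise: 13,000 g / 784,000 L × 1000 = 16.58 mg/L.

(a) 0.922 ppm; (b) 16.6 ppm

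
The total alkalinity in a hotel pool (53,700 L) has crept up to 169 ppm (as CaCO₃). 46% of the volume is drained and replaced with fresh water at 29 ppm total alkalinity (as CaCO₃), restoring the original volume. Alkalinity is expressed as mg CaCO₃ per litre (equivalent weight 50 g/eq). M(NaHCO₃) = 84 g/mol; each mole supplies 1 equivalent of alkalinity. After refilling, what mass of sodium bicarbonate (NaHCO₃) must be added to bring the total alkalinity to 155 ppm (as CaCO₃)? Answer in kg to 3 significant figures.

4.55 kg

After draining 46% and refilling: 169 × 0.54 + 29 × 0.46 = 104.6 ppm.
Deficit to target: 155 − 104.6 = 50.4 mg/L.
As CaCO₃: 50.4 mg/L × 53,700 L = 2706 g; ÷ 50 g/eq ÷ 1 = 54.13 mol NaHCO₃.
Mass: 54.13 × 84 = 4547 g.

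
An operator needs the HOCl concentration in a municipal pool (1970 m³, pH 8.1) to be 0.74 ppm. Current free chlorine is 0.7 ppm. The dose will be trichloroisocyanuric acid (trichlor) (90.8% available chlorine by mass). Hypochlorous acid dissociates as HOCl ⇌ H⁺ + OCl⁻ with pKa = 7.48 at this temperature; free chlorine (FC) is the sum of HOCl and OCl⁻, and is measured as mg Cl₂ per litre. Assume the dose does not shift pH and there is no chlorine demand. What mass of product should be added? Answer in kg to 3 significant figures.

6.78 kg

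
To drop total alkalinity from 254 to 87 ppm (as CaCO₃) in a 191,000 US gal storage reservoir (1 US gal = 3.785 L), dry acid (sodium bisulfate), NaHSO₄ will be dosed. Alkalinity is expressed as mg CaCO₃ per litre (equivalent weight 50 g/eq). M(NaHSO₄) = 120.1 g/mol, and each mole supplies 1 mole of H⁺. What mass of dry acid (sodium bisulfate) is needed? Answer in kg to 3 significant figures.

Volume: 191,000 US gal × 3.785 L/gal = 722,935 L.
Alkalinity to neutralize: (254 − 87) = 167 mg/L as CaCO₃ × 722,935 L = 120,700 g as CaCO₃.
Equivalents of H⁺ required: 120,700 ÷ 50 g/eq = 2415 eq = 2415 mol NaHSO₄.
Mass of NaHSO₄: 2415 × 120.1 = 290,000 g.

290 kg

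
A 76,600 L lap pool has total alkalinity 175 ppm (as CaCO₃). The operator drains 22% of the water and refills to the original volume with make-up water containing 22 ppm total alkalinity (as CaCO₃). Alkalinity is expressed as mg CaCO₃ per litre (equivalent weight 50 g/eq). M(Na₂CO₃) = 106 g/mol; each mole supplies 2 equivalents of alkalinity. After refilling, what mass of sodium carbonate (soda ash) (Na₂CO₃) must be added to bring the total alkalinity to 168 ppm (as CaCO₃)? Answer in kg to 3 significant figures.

After draining 22% and refilling: 175 × 0.78 + 22 × 0.22 = 141.34 ppm.
Deficit to target: 168 − 141.34 = 26.66 mg/L.
As CaCO₃: 26.66 mg/L × 76,600 L = 2042 g; ÷ 50 g/eq ÷ 2 = 20.42 mol Na₂CO₃.
Mass: 20.42 × 106 = 2165 g.

2.16 kg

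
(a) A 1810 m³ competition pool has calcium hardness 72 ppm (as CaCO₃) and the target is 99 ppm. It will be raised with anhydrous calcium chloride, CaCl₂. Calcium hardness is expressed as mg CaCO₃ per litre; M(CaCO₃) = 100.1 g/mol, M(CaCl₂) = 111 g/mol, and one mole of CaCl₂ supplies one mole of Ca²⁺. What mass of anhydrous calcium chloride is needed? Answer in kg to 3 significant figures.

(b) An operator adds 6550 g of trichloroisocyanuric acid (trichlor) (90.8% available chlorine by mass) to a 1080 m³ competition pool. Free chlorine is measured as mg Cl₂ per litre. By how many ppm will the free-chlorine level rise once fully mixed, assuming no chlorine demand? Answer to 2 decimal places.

(a) Volume: 1810 m³ = 1,810,000 L.
(a) Hardness to add: (99 − 72) = 27 mg/L as CaCO₃ × 1,810,000 L = 48,870 g as CaCO₃.
(a) Moles of Ca²⁺ (1 mol Ca²⁺ ≡ 1 mol CaCO₃): 48,870 / 100.1 g/mol = 488.2 mol.
(a) Mass of CaCl₂: 488.2 × 111 = 54,190 g.

(b) Volume: 1080 m³ = 1,080,000 L.
(b) Available chlorine delivered: 6550 g × 0.908 = 5947 g as Cl₂.
(b) Concentration rise: 5947 g / 1,080,000 L = 5.507 mg/L = 5.51 ppm.

(a) 54.2 kg; (b) 5.51 ppm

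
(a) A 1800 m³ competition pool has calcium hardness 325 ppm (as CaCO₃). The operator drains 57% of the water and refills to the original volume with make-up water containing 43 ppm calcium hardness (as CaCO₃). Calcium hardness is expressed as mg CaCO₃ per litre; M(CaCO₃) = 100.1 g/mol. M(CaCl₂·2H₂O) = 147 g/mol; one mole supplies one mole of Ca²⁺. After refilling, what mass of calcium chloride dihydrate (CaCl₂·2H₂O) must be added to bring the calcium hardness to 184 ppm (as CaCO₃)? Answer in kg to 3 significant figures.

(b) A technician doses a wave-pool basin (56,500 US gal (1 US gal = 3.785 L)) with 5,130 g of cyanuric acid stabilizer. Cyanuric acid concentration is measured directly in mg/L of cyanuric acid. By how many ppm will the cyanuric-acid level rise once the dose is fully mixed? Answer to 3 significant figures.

(a) Volume: 1800 m³ = 1,800,000 L.
(a) After draining 57% and refilling: 325 × 0.43 + 43 × 0.57 = 164.26 ppm.
(a) Deficit to target: 184 − 164.26 = 19.74 mg/L.
(a) As CaCO₃: 19.74 mg/L × 1,800,000 L = 35,530 g; ÷ 100.1 = 355 mol Ca²⁺.
(a) Mass: 355 × 147 = 52,180 g.

(b) Volume: 56,500 US gal × 3.785 L/gal = 213,852 L.
(b) Rise: 5,130 g / 213,852 L × 1000 = 23.99 mg/L.

(a) 52.2 kg; (b) 24.0 ppm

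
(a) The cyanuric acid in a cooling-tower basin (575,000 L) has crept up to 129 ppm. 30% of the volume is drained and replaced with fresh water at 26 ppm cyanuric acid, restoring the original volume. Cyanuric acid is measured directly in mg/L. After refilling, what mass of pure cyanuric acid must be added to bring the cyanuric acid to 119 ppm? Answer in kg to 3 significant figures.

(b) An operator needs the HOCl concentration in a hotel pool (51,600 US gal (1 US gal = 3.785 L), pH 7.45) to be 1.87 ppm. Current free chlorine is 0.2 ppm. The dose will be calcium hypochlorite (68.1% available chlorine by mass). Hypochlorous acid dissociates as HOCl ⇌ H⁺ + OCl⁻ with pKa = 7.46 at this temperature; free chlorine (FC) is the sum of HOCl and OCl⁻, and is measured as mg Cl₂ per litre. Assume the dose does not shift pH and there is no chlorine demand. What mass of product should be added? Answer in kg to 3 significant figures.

(a) 12.0 kg; (b) 1.00 kg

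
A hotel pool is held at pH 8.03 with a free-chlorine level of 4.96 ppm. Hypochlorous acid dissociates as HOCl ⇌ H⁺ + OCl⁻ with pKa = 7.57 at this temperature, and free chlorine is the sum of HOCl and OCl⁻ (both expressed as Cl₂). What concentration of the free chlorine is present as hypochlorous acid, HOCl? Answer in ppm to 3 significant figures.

[OCl⁻]/[HOCl] = 10^(pH − pKa) = 10^(8.03 − 7.57) = 10^0.46 = 2.884.
Fraction as HOCl = 1 / (1 + 2.884) = 0.2575.
HOCl = 0.2575 × 4.96 ppm = 1.277 ppm.

1.28 ppm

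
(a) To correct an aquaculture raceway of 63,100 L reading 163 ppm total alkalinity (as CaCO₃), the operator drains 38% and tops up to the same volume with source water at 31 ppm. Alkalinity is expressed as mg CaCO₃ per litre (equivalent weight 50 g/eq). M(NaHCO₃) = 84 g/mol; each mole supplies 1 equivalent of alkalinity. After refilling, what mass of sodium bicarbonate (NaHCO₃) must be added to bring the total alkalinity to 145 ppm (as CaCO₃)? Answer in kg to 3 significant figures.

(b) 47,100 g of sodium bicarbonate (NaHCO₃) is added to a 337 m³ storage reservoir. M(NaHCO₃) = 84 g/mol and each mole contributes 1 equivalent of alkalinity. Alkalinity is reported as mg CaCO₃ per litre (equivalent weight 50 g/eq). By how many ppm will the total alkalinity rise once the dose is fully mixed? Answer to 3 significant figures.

(a) 3.41 kg; (b) 83.2 ppm

(a) After draining 38% and refilling: 163 × 0.62 + 31 × 0.38 = 112.84 ppm.
(a) Deficit to target: 145 − 112.84 = 32.16 mg/L.
(a) As CaCO₃: 32.16 mg/L × 63,100 L = 2029 g; ÷ 50 g/eq ÷ 1 = 40.59 mol NaHCO₃.
(a) Mass: 40.59 × 84 = 3409 g.

(b) Volume: 337 m³ = 337,000 L.
(b) Moles of NaHCO₃: 47,100 g ÷ 84 g/mol = 560.7 mol → 560.7 eq of alkalinity.
(b) As CaCO₃: 560.7 eq × 50 g/eq = 28,040 g.
(b) Rise: 28,040 g / 337,000 L × 1000 = 83.19 mg/L.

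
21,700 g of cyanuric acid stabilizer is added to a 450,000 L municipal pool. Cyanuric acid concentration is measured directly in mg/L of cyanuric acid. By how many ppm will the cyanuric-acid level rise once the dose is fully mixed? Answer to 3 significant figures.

48.2 ppm

Rise: 21,700 g / 450,000 L × 1000 = 48.22 mg/L.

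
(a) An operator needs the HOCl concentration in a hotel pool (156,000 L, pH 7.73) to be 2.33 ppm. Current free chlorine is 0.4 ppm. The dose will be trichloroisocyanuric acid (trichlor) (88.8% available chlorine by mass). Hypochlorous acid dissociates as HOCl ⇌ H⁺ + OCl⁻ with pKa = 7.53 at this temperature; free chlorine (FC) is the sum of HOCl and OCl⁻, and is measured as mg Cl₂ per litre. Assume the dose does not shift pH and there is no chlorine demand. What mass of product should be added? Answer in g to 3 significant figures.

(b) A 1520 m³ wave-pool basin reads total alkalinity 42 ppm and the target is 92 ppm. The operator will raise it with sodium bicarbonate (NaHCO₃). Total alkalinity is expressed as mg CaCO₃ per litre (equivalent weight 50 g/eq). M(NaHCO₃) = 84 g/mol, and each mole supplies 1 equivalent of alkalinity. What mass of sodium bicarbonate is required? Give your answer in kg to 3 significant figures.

(a) [OCl⁻]/[HOCl] = 10^(pH − pKa) = 10^(7.73 − 7.53) = 1.585; fraction as HOCl = 1/(1 + 1.585) = 0.3869.
(a) Free chlorine required for 2.33 ppm HOCl: 2.33 / 0.3869 = 6.023 ppm.
(a) FC to add: 6.023 − 0.4 = 5.623 mg/L as Cl₂.
(a) Cl₂ equivalent: 5.623 mg/L × 156,000 L = 877.2 g.
(a) Product at 88.8% available Cl: 877.2 / 0.888 = 987.8 g.

(b) Volume: 1520 m³ = 1,520,000 L.
(b) Alkalinity to add: (92 − 42) = 50 mg/L as CaCO₃ × 1,520,000 L = 76,000 g as CaCO₃.
(b) Equivalents: 76,000 g ÷ 50 g/eq = 1520 eq.
(b) NaHCO₃ supplies 1 eq per mole → 1520 mol.
(b) Mass: 1520 mol × 84 g/mol = 127,700 g.

(a) 988 g; (b) 128 kg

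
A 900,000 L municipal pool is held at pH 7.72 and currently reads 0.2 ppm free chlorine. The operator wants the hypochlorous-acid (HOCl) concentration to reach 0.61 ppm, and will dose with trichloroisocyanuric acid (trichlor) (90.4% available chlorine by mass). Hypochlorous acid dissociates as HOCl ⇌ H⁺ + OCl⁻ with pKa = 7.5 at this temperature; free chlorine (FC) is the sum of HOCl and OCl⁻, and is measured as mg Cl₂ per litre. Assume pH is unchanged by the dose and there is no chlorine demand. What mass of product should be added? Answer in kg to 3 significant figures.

1.42 kg

[OCl⁻]/[HOCl] = 10^(pH − pKa) = 10^(7.72 − 7.5) = 1.66; fraction as HOCl = 1/(1 + 1.66) = 0.376.
Free chlorine required for 0.61 ppm HOCl: 0.61 / 0.376 = 1.622 ppm.
FC to add: 1.622 − 0.2 = 1.422 mg/L as Cl₂.
Cl₂ equivalent: 1.422 mg/L × 900,000 L = 1280 g.
Product at 90.4% available Cl: 1280 / 0.904 = 1416 g.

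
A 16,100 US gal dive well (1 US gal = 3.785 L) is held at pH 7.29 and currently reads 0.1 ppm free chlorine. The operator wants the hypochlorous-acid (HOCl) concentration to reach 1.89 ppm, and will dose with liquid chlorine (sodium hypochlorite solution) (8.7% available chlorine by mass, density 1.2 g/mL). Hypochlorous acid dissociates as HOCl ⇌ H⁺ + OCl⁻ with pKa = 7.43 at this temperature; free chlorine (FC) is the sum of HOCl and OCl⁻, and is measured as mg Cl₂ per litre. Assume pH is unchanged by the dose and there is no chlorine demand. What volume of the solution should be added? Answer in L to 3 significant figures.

1.84 L

Volume: 16,100 US gal × 3.785 L/gal = 60,938 L.
[OCl⁻]/[HOCl] = 10^(pH − pKa) = 10^(7.29 − 7.43) = 0.7244; fraction as HOCl = 1/(1 + 0.7244) = 0.5799.
Free chlorine required for 1.89 ppm HOCl: 1.89 / 0.5799 = 3.259 ppm.
FC to add: 3.259 − 0.1 = 3.159 mg/L as Cl₂.
Cl₂ equivalent: 3.159 mg/L × 60,938 L = 192.5 g.
Product at 8.7% available Cl: 192.5 / 0.087 = 2213 g.
Volume: 2213 g ÷ 1.2 g/mL = 1844 mL.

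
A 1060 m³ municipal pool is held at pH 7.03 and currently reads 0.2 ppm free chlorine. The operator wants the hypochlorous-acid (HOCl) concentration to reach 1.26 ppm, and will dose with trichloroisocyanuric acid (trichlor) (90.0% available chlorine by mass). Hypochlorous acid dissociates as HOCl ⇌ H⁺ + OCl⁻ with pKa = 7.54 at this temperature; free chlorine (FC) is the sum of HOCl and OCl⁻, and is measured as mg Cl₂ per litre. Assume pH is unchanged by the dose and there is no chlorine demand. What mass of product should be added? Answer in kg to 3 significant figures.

Volume: 1060 m³ = 1,060,000 L.
[OCl⁻]/[HOCl] = 10^(pH − pKa) = 10^(7.03 − 7.54) = 0.309; fraction as HOCl = 1/(1 + 0.309) = 0.7639.
Free chlorine required for 1.26 ppm HOCl: 1.26 / 0.7639 = 1.649 ppm.
FC to add: 1.649 − 0.2 = 1.449 mg/L as Cl₂.
Cl₂ equivalent: 1.449 mg/L × 1,060,000 L = 1536 g.
Product at 90.0% available Cl: 1536 / 0.9 = 1707 g.

1.71 kg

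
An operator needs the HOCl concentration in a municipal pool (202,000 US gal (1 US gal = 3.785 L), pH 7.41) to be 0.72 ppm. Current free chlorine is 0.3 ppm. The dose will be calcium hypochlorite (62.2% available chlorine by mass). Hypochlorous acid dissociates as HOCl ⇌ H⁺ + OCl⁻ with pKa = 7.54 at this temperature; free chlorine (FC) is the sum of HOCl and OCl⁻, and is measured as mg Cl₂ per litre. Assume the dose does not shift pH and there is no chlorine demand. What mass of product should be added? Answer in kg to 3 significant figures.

Volume: 202,000 US gal × 3.785 L/gal = 764,570 L.
[OCl⁻]/[HOCl] = 10^(pH − pKa) = 10^(7.41 − 7.54) = 0.7413; fraction as HOCl = 1/(1 + 0.7413) = 0.5743.
Free chlorine required for 0.72 ppm HOCl: 0.72 / 0.5743 = 1.254 ppm.
FC to add: 1.254 − 0.3 = 0.9537 mg/L as Cl₂.
Cl₂ equivalent: 0.9537 mg/L × 764,570 L = 729.2 g.
Product at 62.2% available Cl: 729.2 / 0.622 = 1172 g.

1.17 kg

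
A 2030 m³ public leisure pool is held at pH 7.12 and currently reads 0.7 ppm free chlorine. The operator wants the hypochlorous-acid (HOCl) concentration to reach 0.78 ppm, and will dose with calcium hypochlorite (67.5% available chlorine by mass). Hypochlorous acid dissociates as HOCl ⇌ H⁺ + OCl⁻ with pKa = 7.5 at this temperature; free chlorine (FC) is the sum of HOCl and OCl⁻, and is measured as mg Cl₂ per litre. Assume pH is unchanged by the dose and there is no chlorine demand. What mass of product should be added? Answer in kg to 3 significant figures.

1.22 kg

Volume: 2030 m³ = 2,030,000 L.
[OCl⁻]/[HOCl] = 10^(pH − pKa) = 10^(7.12 − 7.5) = 0.4169; fraction as HOCl = 1/(1 + 0.4169) = 0.7058.
Free chlorine required for 0.78 ppm HOCl: 0.78 / 0.7058 = 1.105 ppm.
FC to add: 1.105 − 0.7 = 0.4052 mg/L as Cl₂.
Cl₂ equivalent: 0.4052 mg/L × 2,030,000 L = 822.5 g.
Product at 67.5% available Cl: 822.5 / 0.675 = 1218 g.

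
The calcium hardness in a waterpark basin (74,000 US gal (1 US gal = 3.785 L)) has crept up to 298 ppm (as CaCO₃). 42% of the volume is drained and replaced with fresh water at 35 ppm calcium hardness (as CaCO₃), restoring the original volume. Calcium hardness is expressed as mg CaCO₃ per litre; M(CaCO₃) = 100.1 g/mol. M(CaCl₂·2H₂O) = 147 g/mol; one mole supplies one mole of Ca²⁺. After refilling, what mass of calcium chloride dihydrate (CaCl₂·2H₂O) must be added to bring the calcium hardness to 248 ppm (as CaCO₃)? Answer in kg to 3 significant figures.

Volume: 74,000 US gal × 3.785 L/gal = 280,090 L.
After draining 42% and refilling: 298 × 0.58 + 35 × 0.42 = 187.54 ppm.
Deficit to target: 248 − 187.54 = 60.46 mg/L.
As CaCO₃: 60.46 mg/L × 280,090 L = 16,930 g; ÷ 100.1 = 169.2 mol Ca²⁺.
Mass: 169.2 × 147 = 24,870 g.

24.9 kg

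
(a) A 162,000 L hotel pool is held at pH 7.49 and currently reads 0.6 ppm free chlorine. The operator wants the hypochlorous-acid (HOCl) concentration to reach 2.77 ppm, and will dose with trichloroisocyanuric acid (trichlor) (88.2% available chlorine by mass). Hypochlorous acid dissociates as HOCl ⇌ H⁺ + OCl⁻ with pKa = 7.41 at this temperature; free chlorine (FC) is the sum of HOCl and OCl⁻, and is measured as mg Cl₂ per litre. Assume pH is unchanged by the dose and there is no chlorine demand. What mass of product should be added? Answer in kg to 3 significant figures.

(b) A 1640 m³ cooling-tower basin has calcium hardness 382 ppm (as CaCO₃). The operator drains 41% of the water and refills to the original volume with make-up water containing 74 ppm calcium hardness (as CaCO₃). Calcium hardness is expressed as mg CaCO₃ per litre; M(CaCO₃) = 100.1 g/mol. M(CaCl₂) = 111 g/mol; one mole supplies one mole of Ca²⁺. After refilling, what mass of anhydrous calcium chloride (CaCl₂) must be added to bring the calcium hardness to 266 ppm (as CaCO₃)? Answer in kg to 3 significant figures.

(a) [OCl⁻]/[HOCl] = 10^(pH − pKa) = 10^(7.49 − 7.41) = 1.202; fraction as HOCl = 1/(1 + 1.202) = 0.4541.
(a) Free chlorine required for 2.77 ppm HOCl: 2.77 / 0.4541 = 6.1 ppm.
(a) FC to add: 6.1 − 0.6 = 5.5 mg/L as Cl₂.
(a) Cl₂ equivalent: 5.5 mg/L × 162,000 L = 891 g.
(a) Product at 88.2% available Cl: 891 / 0.882 = 1010 g.

(b) Volume: 1640 m³ = 1,640,000 L.
(b) After draining 41% and refilling: 382 × 0.59 + 74 × 0.41 = 255.72 ppm.
(b) Deficit to target: 266 − 255.72 = 10.28 mg/L.
(b) As CaCO₃: 10.28 mg/L × 1,640,000 L = 16,860 g; ÷ 100.1 = 168.4 mol Ca²⁺.
(b) Mass: 168.4 × 111 = 18,700 g.

(a) 1.01 kg; (b) 18.7 kg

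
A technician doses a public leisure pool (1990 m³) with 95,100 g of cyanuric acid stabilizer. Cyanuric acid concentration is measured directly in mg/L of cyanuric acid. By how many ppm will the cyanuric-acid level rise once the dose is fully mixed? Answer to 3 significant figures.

Volume: 1990 m³ = 1,990,000 L.
Rise: 95,100 g / 1,990,000 L × 1000 = 47.79 mg/L.

47.8 ppm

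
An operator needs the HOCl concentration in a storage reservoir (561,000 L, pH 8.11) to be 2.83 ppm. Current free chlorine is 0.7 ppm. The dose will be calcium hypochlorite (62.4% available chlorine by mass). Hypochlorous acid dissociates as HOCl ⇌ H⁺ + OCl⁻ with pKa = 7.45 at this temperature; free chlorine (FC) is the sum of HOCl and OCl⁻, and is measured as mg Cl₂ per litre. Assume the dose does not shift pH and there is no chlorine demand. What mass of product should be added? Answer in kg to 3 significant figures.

13.5 kg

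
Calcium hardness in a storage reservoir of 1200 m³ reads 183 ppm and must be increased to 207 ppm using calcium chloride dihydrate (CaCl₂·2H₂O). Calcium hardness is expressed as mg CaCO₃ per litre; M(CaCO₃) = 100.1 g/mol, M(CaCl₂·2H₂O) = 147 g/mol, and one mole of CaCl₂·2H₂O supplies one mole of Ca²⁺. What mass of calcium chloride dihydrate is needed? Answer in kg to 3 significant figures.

Volume: 1200 m³ = 1,200,000 L.
Hardness to add: (207 − 183) = 24 mg/L as CaCO₃ × 1,200,000 L = 28,800 g as CaCO₃.
Moles of Ca²⁺ (1 mol Ca²⁺ ≡ 1 mol CaCO₃): 28,800 / 100.1 g/mol = 287.7 mol.
Mass of CaCl₂·2H₂O: 287.7 × 147 = 42,290 g.

42.3 kg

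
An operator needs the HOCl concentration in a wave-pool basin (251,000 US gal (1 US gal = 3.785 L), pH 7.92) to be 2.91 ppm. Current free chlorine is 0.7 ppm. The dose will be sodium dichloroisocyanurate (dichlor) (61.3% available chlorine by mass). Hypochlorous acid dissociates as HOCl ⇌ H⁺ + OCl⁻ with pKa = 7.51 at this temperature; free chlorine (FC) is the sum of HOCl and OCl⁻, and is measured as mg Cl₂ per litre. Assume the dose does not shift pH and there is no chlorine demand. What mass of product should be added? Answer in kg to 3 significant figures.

15.0 kg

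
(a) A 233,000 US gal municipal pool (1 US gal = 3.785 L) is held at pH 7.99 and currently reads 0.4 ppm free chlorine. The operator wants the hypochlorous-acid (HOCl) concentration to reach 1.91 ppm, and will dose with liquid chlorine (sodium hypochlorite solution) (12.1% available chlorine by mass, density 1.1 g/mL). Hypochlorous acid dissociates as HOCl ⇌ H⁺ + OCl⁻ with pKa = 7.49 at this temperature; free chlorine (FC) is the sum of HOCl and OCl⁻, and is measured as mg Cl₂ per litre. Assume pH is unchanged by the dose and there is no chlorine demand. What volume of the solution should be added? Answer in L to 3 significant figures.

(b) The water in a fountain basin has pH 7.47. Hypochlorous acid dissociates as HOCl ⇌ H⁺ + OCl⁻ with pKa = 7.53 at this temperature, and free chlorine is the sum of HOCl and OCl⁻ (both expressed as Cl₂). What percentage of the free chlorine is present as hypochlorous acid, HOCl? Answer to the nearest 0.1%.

(a) Volume: 233,000 US gal × 3.785 L/gal = 881,905 L.
(a) [OCl⁻]/[HOCl] = 10^(pH − pKa) = 10^(7.99 − 7.49) = 3.162; fraction as HOCl = 1/(1 + 3.162) = 0.2403.
(a) Free chlorine required for 1.91 ppm HOCl: 1.91 / 0.2403 = 7.95 ppm.
(a) FC to add: 7.95 − 0.4 = 7.55 mg/L as Cl₂.
(a) Cl₂ equivalent: 7.55 mg/L × 881,905 L = 6658 g.
(a) Product at 12.1% available Cl: 6658 / 0.121 = 55,030 g.
(a) Volume: 55,030 g ÷ 1.1 g/mL = 50,030 mL.

(b) [OCl⁻]/[HOCl] = 10^(pH − pKa) = 10^(7.47 − 7.53) = 10^-0.06 = 0.871.
(b) Fraction as HOCl = 1 / (1 + 0.871) = 0.5345.

(a) 50.0 L; (b) 53.4%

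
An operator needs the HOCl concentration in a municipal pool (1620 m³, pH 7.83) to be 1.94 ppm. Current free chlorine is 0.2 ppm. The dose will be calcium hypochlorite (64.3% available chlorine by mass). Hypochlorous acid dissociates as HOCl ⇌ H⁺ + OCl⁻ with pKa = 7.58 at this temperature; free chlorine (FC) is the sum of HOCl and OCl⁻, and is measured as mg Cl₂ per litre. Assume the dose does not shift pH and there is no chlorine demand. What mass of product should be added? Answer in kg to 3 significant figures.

13.1 kg

Volume: 1620 m³ = 1,620,000 L.
[OCl⁻]/[HOCl] = 10^(pH − pKa) = 10^(7.83 − 7.58) = 1.778; fraction as HOCl = 1/(1 + 1.778) = 0.3599.
Free chlorine required for 1.94 ppm HOCl: 1.94 / 0.3599 = 5.39 ppm.
FC to add: 5.39 − 0.2 = 5.19 mg/L as Cl₂.
Cl₂ equivalent: 5.19 mg/L × 1,620,000 L = 8408 g.
Product at 64.3% available Cl: 8408 / 0.643 = 13,080 g.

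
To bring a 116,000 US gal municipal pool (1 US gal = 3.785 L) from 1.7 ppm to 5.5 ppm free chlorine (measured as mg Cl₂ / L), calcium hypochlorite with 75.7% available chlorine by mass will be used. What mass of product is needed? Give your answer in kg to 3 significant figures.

2.20 kg

Volume: 116,000 US gal × 3.785 L/gal = 439,060 L.
Chlorine deficit: 5.5 − 1.7 = 3.8 ppm = 3.8 mg/L as Cl₂.
Cl₂ equivalent needed: 3.8 mg/L × 439,060 L = 1,668,000 mg = 1668 g.
Product at 75.7% available chlorine: 1668 / 0.757 = 2204 g.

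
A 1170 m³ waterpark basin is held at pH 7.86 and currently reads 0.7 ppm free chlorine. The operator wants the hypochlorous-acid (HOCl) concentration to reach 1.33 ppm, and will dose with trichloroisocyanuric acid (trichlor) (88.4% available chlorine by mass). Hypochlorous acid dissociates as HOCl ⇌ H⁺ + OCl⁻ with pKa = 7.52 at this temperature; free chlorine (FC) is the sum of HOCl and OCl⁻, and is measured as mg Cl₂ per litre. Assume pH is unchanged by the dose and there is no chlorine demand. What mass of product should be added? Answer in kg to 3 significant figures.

Volume: 1170 m³ = 1,170,000 L.
[OCl⁻]/[HOCl] = 10^(pH − pKa) = 10^(7.86 − 7.52) = 2.188; fraction as HOCl = 1/(1 + 2.188) = 0.3137.
Free chlorine required for 1.33 ppm HOCl: 1.33 / 0.3137 = 4.24 ppm.
FC to add: 4.24 − 0.7 = 3.54 mg/L as Cl₂.
Cl₂ equivalent: 3.54 mg/L × 1,170,000 L = 4141 g.
Product at 88.4% available Cl: 4141 / 0.884 = 4685 g.

4.68 kg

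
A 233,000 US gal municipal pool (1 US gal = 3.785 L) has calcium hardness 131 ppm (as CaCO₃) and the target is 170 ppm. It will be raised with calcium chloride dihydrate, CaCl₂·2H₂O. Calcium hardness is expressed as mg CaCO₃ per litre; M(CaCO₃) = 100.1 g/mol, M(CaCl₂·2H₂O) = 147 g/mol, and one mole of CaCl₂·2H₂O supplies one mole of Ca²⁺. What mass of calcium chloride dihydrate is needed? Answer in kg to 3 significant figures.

Volume: 233,000 US gal × 3.785 L/gal = 881,905 L.
Hardness to add: (170 − 131) = 39 mg/L as CaCO₃ × 881,905 L = 34,390 g as CaCO₃.
Moles of Ca²⁺ (1 mol Ca²⁺ ≡ 1 mol CaCO₃): 34,390 / 100.1 g/mol = 343.6 mol.
Mass of CaCl₂·2H₂O: 343.6 × 147 = 50,510 g.

50.5 kg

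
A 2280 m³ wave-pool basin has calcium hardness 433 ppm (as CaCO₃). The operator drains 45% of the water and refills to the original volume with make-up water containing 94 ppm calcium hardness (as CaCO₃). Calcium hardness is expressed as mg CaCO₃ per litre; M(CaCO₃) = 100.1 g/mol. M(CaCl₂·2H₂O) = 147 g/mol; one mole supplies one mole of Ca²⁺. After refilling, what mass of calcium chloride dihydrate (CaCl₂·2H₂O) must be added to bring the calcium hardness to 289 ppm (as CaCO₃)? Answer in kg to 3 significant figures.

28.6 kg

Volume: 2280 m³ = 2,280,000 L.
After draining 45% and refilling: 433 × 0.55 + 94 × 0.45 = 280.45 ppm.
Deficit to target: 289 − 280.45 = 8.55 mg/L.
As CaCO₃: 8.55 mg/L × 2,280,000 L = 19,490 g; ÷ 100.1 = 194.7 mol Ca²⁺.
Mass: 194.7 × 147 = 28,630 g.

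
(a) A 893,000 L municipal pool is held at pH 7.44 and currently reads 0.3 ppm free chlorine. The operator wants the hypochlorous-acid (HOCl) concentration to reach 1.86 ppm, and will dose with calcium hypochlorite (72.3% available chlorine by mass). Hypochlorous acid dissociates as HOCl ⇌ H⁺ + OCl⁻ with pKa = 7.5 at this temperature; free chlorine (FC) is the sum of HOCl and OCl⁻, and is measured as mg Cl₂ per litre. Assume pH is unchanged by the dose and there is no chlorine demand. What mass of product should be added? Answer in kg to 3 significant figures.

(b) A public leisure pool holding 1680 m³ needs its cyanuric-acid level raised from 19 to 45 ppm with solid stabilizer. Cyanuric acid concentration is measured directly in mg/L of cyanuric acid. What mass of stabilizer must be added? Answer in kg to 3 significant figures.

(a) [OCl⁻]/[HOCl] = 10^(pH − pKa) = 10^(7.44 − 7.5) = 0.871; fraction as HOCl = 1/(1 + 0.871) = 0.5345.
(a) Free chlorine required for 1.86 ppm HOCl: 1.86 / 0.5345 = 3.48 ppm.
(a) FC to add: 3.48 − 0.3 = 3.18 mg/L as Cl₂.
(a) Cl₂ equivalent: 3.18 mg/L × 893,000 L = 2840 g.
(a) Product at 72.3% available Cl: 2840 / 0.723 = 3928 g.

(b) Volume: 1680 m³ = 1,680,000 L.
(b) CYA to add: (45 − 19) = 26 mg/L × 1,680,000 L = 43,680 g cyanuric acid.

(a) 3.93 kg; (b) 43.7 kg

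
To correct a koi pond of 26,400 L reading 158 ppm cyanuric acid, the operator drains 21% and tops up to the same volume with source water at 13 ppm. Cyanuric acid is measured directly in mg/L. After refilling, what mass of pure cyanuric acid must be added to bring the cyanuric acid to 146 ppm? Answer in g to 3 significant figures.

After draining 21% and refilling: 158 × 0.79 + 13 × 0.21 = 127.55 ppm.
Deficit to target: 146 − 127.55 = 18.45 mg/L.
Mass: 18.45 mg/L × 26,400 L = 487.1 g cyanuric acid.

487 g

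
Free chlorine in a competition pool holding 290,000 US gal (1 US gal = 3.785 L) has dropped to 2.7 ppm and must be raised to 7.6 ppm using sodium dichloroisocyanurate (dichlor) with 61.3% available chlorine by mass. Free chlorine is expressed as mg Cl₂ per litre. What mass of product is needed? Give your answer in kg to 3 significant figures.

8.77 kg

Volume: 290,000 US gal × 3.785 L/gal = 1,097,650 L.
Chlorine deficit: 7.6 − 2.7 = 4.9 ppm = 4.9 mg/L as Cl₂.
Cl₂ equivalent needed: 4.9 mg/L × 1,097,650 L = 5,378,000 mg = 5378 g.
Product at 61.3% available chlorine: 5378 / 0.613 = 8774 g.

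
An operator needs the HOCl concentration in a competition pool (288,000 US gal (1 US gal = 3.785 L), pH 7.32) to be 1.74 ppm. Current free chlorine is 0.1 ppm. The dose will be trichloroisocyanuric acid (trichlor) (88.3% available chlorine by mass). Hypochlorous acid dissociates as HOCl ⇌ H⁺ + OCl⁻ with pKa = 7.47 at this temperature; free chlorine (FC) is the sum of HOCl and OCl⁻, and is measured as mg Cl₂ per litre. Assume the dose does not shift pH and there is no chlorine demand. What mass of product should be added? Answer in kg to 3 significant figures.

3.55 kg

Volume: 288,000 US gal × 3.785 L/gal = 1,090,080 L.
[OCl⁻]/[HOCl] = 10^(pH − pKa) = 10^(7.32 − 7.47) = 0.7079; fraction as HOCl = 1/(1 + 0.7079) = 0.5855.
Free chlorine required for 1.74 ppm HOCl: 1.74 / 0.5855 = 2.972 ppm.
FC to add: 2.972 − 0.1 = 2.872 mg/L as Cl₂.
Cl₂ equivalent: 2.872 mg/L × 1,090,080 L = 3131 g.
Product at 88.3% available Cl: 3131 / 0.883 = 3545 g.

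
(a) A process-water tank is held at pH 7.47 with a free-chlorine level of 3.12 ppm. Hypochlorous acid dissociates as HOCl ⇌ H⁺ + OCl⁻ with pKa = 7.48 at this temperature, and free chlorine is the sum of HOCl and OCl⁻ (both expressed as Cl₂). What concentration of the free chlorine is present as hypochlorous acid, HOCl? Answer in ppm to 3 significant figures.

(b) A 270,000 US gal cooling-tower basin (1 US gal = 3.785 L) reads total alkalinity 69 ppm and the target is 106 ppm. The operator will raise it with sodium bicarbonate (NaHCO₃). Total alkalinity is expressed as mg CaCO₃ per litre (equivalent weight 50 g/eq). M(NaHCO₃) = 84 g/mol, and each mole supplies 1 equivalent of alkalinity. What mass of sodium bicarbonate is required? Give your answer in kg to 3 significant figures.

(a) 1.58 ppm; (b) 63.5 kg

(a) [OCl⁻]/[HOCl] = 10^(pH − pKa) = 10^(7.47 − 7.48) = 10^-0.01 = 0.9772.
(a) Fraction as HOCl = 1 / (1 + 0.9772) = 0.5058.
(a) HOCl = 0.5058 × 3.12 ppm = 1.578 ppm.

(b) Volume: 270,000 US gal × 3.785 L/gal = 1,021,950 L.
(b) Alkalinity to add: (106 − 69) = 37 mg/L as CaCO₃ × 1,021,950 L = 37,810 g as CaCO₃.
(b) Equivalents: 37,810 g ÷ 50 g/eq = 756.2 eq.
(b) NaHCO₃ supplies 1 eq per mole → 756.2 mol.
(b) Mass: 756.2 mol × 84 g/mol = 63,520 g.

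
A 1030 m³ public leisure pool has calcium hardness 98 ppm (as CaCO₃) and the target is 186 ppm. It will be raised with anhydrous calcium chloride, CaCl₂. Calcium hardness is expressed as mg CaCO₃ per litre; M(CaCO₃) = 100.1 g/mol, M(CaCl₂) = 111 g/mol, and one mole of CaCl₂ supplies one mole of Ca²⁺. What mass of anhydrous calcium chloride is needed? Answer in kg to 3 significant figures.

101 kg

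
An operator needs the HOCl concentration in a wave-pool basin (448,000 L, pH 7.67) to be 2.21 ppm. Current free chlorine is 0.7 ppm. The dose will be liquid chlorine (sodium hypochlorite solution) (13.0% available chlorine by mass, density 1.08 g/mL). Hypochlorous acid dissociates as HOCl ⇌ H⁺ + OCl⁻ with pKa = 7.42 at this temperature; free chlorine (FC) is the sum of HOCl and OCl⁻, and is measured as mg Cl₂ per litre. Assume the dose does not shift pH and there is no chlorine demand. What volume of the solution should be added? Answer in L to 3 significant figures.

17.4 L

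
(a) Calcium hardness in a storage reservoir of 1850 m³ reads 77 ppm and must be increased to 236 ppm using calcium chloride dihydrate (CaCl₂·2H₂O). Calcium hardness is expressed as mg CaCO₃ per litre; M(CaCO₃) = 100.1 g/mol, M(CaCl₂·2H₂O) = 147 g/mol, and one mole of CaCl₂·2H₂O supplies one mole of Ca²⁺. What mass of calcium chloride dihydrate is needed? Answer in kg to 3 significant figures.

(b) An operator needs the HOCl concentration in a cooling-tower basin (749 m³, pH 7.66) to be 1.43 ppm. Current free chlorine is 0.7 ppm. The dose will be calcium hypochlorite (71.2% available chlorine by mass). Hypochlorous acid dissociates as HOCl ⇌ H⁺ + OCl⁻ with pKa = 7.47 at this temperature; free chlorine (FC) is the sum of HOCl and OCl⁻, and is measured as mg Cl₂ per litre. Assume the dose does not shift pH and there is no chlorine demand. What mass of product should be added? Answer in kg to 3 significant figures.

(a) 432 kg; (b) 3.10 kg

(a) Volume: 1850 m³ = 1,850,000 L.
(a) Hardness to add: (236 − 77) = 159 mg/L as CaCO₃ × 1,850,000 L = 294,200 g as CaCO₃.
(a) Moles of Ca²⁺ (1 mol Ca²⁺ ≡ 1 mol CaCO₃): 294,200 / 100.1 g/mol = 2939 mol.
(a) Mass of CaCl₂·2H₂O: 2939 × 147 = 432,000 g.

(b) Volume: 749 m³ = 749,000 L.
(b) [OCl⁻]/[HOCl] = 10^(pH − pKa) = 10^(7.66 − 7.47) = 1.549; fraction as HOCl = 1/(1 + 1.549) = 0.3923.
(b) Free chlorine required for 1.43 ppm HOCl: 1.43 / 0.3923 = 3.645 ppm.
(b) FC to add: 3.645 − 0.7 = 2.945 mg/L as Cl₂.
(b) Cl₂ equivalent: 2.945 mg/L × 749,000 L = 2206 g.
(b) Product at 71.2% available Cl: 2206 / 0.712 = 3098 g.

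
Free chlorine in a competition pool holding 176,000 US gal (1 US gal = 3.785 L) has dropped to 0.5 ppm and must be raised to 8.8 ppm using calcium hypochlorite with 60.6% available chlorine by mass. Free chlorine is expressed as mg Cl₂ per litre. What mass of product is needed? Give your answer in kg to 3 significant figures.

Volume: 176,000 US gal × 3.785 L/gal = 666,160 L.
Chlorine deficit: 8.8 − 0.5 = 8.3 ppm = 8.3 mg/L as Cl₂.
Cl₂ equivalent needed: 8.3 mg/L × 666,160 L = 5,529,000 mg = 5529 g.
Product at 60.6% available chlorine: 5529 / 0.606 = 9124 g.

9.12 kg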